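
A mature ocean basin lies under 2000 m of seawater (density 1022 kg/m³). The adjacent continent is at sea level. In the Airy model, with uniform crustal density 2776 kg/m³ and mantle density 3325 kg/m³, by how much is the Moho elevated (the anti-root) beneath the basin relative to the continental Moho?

6390 m

Isostatic balance requires: replacing crust with seawater at the top is compensated by replacing crust with mantle at the base: d (ρ_c − ρ_w) = a (ρ_m − ρ_c).
a = d (ρ_c − ρ_w)/(ρ_m − ρ_c) = 2000 m × 1754/549 = 6390 m.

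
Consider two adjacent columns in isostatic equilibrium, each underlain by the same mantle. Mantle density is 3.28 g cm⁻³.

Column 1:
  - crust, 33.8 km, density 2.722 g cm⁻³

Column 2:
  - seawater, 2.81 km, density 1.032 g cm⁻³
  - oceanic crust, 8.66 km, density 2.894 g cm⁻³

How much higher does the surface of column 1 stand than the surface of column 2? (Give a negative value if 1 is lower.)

2.81 km

For any compensation level in the mantle, the mantle terms cancel and isostasy reduces to e = (Σt_1 − Σt_2) − (Σ(ρt)_1 − Σ(ρt)_2) / ρ_m.
Σt_1 = 33.8 km; Σt_2 = 11.47 km; Σ(ρt)_1 = 92.0036; Σ(ρt)_2 = 27.96196 (in km·g cm⁻³).
e = (33.8 − 11.47) − (92.0036 − 27.96196) / 3.28 = 2.81 km.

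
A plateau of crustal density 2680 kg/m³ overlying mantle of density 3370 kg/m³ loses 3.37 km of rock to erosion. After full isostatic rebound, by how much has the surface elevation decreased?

0.69 km

Rebound u = e ρ_c/ρ_m = 3.37 km × 2680/3370 = 2.68 km.
Net surface drop = e − u = 3.37 km − 2.68 km = e (ρ_m − ρ_c)/ρ_m = 0.69 km.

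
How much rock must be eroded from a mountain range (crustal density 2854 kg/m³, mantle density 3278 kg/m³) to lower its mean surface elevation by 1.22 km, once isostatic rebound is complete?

Net drop Δ = e − u = e − e ρ_c/ρ_m = e (ρ_m − ρ_c)/ρ_m.
e = Δ ρ_m/(ρ_m − ρ_c) = 1.22 km × 3278/424 = 9.43 km.

9.43 km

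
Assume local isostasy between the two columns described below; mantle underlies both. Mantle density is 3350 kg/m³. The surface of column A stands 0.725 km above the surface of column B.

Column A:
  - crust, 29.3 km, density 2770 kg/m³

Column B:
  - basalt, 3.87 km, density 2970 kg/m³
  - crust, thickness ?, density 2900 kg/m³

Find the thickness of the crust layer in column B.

Take the compensation level at the base of the deeper column (depth z_c below the surface of column A) and equate Σ ρ_i t_i down to z_c; mantle fills any gap and the z_c terms cancel.
Column A: 29.3×2770 + (z_c − 29.3)×3350
Column B: 0.725×0 + 3.87×2970 + x×2900 + (z_c − 0.725 − 3.87 − x)×3350
The z_c×3350 term appears on both sides and cancels. Collect the known terms of each column as K = Σ(ρt)_known − 3350 × (depth of known layers): K_A = 81161 − 3350×29.3 = −16994; K_B = 11493.9 − 3350×(0.725 + 3.87) = −3899.35.
Balance: K_A = K_B − x×(3350 − 2900), so x = (K_B − K_A)/(3350 − 2900) = 13094.6/450 = 29.1 km.

29.1 km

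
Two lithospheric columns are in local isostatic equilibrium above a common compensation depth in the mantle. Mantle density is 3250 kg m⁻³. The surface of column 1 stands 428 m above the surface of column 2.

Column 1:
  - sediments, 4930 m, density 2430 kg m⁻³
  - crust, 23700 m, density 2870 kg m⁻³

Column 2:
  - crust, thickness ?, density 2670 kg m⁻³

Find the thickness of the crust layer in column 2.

Take the compensation level at the base of the deeper column (depth z_c below the surface of column 1) and equate Σ ρ_i t_i down to z_c; mantle fills any gap and the z_c terms cancel.
Column 1: 4930×2430 + 23700×2870 + (z_c − 28630)×3250
Column 2: 428×0 + x×2670 + (z_c − 428 − 0 − x)×3250
The z_c×3250 term appears on both sides and cancels. Collect the known terms of each column as K = Σ(ρt)_known − 3250 × (depth of known layers): K_1 = 79998900 − 3250×28630 = −13048600; K_2 = 0 − 3250×(428 + 0) = −1391000.
Balance: K_1 = K_2 − x×(3250 − 2670), so x = (K_2 − K_1)/(3250 − 2670) = 11657600/580 = 20100 m.

20100 m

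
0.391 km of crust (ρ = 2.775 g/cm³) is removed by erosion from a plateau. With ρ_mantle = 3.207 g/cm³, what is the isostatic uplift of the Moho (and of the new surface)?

Unloading: uplift u = e ρ_c/ρ_m = 0.391 km × 2.775/3.207 = 0.338 km.

0.338 km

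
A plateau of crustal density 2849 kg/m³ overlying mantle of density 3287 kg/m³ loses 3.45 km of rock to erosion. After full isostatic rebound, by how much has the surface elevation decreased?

Rebound u = e ρ_c/ρ_m = 3.45 km × 2849/3287 = 2.99 km.
Net surface drop = e − u = 3.45 km − 2.99 km = e (ρ_m − ρ_c)/ρ_m = 0.46 km.

0.46 km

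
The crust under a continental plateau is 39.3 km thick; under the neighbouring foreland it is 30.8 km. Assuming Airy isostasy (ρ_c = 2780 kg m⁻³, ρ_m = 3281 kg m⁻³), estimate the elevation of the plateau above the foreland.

1.3 km

Excess crust Δ = 39.3 km − 30.8 km = 8.5 km, split between elevation h and root r with h + r = Δ.
Airy balance ρ_c h = (ρ_m − ρ_c) r gives r = h ρ_c/(ρ_m − ρ_c), so h (1 + ρ_c/(ρ_m − ρ_c)) = Δ, i.e. h = Δ (ρ_m − ρ_c)/ρ_m.
h = 8.5 km × 501/3281 = 1.3 km.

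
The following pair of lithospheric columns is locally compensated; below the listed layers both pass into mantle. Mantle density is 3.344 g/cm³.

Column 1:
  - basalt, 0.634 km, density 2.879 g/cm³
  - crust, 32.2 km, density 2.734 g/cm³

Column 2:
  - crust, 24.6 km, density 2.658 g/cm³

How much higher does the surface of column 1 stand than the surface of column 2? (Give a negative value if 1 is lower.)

0.915 km

For any compensation level in the mantle, the mantle terms cancel and isostasy reduces to e = (Σt_1 − Σt_2) − (Σ(ρt)_1 − Σ(ρt)_2) / ρ_m.
Σt_1 = 32.834 km; Σt_2 = 24.6 km; Σ(ρt)_1 = 89.860086; Σ(ρt)_2 = 65.3868 (in km·g/cm³).
e = (32.834 − 24.6) − (89.860086 − 65.3868) / 3.344 = 0.915 km.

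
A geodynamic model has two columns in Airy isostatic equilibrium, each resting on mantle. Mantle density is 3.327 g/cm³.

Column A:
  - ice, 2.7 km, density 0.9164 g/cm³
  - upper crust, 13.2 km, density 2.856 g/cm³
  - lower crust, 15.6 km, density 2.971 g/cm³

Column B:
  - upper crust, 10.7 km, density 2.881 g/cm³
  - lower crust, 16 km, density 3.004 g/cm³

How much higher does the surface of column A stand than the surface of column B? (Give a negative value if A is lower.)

2.51 km

For any compensation level in the mantle, the mantle terms cancel and isostasy reduces to e = (Σt_A − Σt_B) − (Σ(ρt)_A − Σ(ρt)_B) / ρ_m.
Σt_A = 31.5 km; Σt_B = 26.7 km; Σ(ρt)_A = 86.52108; Σ(ρt)_B = 78.8907 (in km·g/cm³).
e = (31.5 − 26.7) − (86.52108 − 78.8907) / 3.327 = 2.51 km.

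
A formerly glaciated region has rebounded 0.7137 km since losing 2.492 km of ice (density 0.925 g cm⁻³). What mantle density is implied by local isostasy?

ρ_m = ρ_ice t / u = 0.925 × 2.492 km/0.7137 km = 3.23 g cm⁻³.

3.23 g cm⁻³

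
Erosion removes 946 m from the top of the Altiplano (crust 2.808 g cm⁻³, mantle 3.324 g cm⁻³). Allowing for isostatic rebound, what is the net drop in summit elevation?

147 m

Rebound u = e ρ_c/ρ_m = 946 m × 2.808/3.324 = 799.1 m.
Net surface drop = e − u = 946 m − 799.1 m = e (ρ_m − ρ_c)/ρ_m = 147 m.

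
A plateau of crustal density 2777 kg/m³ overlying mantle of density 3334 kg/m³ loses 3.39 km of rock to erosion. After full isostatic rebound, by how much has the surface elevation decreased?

0.566 km

Rebound u = e ρ_c/ρ_m = 3.39 km × 2777/3334 = 2.824 km.
Net surface drop = e − u = 3.39 km − 2.824 km = e (ρ_m − ρ_c)/ρ_m = 0.566 km.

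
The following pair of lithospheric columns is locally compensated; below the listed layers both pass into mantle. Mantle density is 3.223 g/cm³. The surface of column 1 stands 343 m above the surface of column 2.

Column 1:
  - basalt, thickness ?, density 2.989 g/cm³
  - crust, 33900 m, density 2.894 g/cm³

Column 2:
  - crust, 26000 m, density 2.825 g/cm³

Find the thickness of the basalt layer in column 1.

Take the compensation level at the base of the deeper column (depth z_c below the surface of column 1) and equate Σ ρ_i t_i down to z_c; mantle fills any gap and the z_c terms cancel.
Column 1: x×2.989 + 33900×2.894 + (z_c − 33900 − x)×3.223
Column 2: 343×0 + 26000×2.825 + (z_c − 343 − 26000)×3.223
The z_c×3.223 term appears on both sides and cancels. Collect the known terms of each column as K = Σ(ρt)_known − 3.223 × (depth of known layers): K_1 = 98106.6 − 3.223×33900 = −11153.1; K_2 = 73450 − 3.223×(343 + 26000) = −11453.489.
Balance: K_1 − x×(3.223 − 2.989) = K_2, so x = (K_1 − K_2)/(3.223 − 2.989) = 300.389/0.234 = 1280 m.

1280 m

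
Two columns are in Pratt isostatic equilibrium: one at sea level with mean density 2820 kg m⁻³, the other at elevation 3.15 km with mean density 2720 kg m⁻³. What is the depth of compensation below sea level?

ρ_ref D = ρ (D + h) → D (ρ_ref − ρ) = ρ h.
D = ρ h/(ρ_ref − ρ) = 2720 × 3.15 km/(2820 − 2720) = 85.7 km.

85.7 km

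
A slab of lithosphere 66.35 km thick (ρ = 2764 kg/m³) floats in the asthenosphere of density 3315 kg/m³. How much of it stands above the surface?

11 km

Floating equilibrium: submerged depth d = t ρ_obj/ρ_fluid = 66.35 km × 2764/3315 = 55.32 km.
Freeboard = t − d = 66.35 km − 55.32 km = 11 km.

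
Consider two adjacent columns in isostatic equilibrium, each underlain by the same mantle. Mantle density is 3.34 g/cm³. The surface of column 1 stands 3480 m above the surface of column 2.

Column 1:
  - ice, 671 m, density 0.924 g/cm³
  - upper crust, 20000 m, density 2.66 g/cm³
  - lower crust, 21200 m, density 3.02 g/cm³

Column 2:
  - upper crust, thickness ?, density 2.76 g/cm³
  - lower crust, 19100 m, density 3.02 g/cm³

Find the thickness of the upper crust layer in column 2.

Take the compensation level at the base of the deeper column (depth z_c below the surface of column 1) and equate Σ ρ_i t_i down to z_c; mantle fills any gap and the z_c terms cancel.
Column 1: 671×0.924 + 20000×2.66 + 21200×3.02 + (z_c − 41871)×3.34
Column 2: 3480×0 + x×2.76 + 19100×3.02 + (z_c − 3480 − 19100 − x)×3.34
The z_c×3.34 term appears on both sides and cancels. Collect the known terms of each column as K = Σ(ρt)_known − 3.34 × (depth of known layers): K_1 = 117844.004 − 3.34×41871 = −22005.136; K_2 = 57682 − 3.34×(3480 + 19100) = −17735.2.
Balance: K_1 = K_2 − x×(3.34 − 2.76), so x = (K_2 − K_1)/(3.34 − 2.76) = 4269.94/0.58 = 7360 m.

7360 m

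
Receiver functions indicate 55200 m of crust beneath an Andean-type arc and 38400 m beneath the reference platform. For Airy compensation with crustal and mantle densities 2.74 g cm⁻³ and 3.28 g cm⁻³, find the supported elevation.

Excess crust Δ = 55200 m − 38400 m = 16800 m, split between elevation h and root r with h + r = Δ.
Airy balance ρ_c h = (ρ_m − ρ_c) r gives r = h ρ_c/(ρ_m − ρ_c), so h (1 + ρ_c/(ρ_m − ρ_c)) = Δ, i.e. h = Δ (ρ_m − ρ_c)/ρ_m.
h = 16800 m × 0.54/3.28 = 2770 m.

2770 m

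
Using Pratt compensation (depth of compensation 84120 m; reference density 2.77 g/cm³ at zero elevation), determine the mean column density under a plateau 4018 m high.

2.64 g/cm³

Pratt balance: ρ_ref D = ρ (D + h).
ρ = ρ_ref D/(D + h) = 2.77 × 84120 m/(84120 m + 4018 m) = 2.64 g/cm³.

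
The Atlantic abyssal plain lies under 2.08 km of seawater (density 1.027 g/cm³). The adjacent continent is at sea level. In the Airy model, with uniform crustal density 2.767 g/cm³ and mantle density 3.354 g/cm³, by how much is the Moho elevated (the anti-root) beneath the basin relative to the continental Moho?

Balancing pressure at the compensation depth: replacing crust with seawater at the top is compensated by replacing crust with mantle at the base: d (ρ_c − ρ_w) = a (ρ_m − ρ_c).
a = d (ρ_c − ρ_w)/(ρ_m − ρ_c) = 2.08 km × 1.74/0.587 = 6.17 km.

6.17 km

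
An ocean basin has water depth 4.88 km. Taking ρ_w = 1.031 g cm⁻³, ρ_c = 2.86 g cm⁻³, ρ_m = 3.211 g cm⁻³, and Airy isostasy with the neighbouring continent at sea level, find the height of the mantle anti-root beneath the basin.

Equating mass per unit area of the two columns: replacing crust with seawater at the top is compensated by replacing crust with mantle at the base: d (ρ_c − ρ_w) = a (ρ_m − ρ_c).
a = d (ρ_c − ρ_w)/(ρ_m − ρ_c) = 4.88 km × 1.829/0.351 = 25.4 km.

25.4 km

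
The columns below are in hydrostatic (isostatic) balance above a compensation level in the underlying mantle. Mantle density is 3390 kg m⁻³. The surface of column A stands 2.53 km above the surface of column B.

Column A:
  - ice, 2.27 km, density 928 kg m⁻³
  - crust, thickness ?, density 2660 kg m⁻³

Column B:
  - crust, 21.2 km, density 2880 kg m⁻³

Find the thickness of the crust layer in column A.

18.9 km

Take the compensation level at the base of the deeper column (depth z_c below the surface of column A) and equate Σ ρ_i t_i down to z_c; mantle fills any gap and the z_c terms cancel.
Column A: 2.27×928 + x×2660 + (z_c − 2.27 − x)×3390
Column B: 2.53×0 + 21.2×2880 + (z_c − 2.53 − 21.2)×3390
The z_c×3390 term appears on both sides and cancels. Collect the known terms of each column as K = Σ(ρt)_known − 3390 × (depth of known layers): K_A = 2106.56 − 3390×2.27 = −5588.74; K_B = 61056 − 3390×(2.53 + 21.2) = −19388.7.
Balance: K_A − x×(3390 − 2660) = K_B, so x = (K_A − K_B)/(3390 − 2660) = 13800/730 = 18.9 km.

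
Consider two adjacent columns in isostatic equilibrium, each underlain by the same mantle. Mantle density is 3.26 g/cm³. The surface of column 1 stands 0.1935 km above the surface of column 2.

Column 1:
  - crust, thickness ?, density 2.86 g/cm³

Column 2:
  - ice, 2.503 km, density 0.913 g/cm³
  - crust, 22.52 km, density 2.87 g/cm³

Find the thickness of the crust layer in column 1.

38.2 km

Take the compensation level at the base of the deeper column (depth z_c below the surface of column 1) and equate Σ ρ_i t_i down to z_c; mantle fills any gap and the z_c terms cancel.
Column 1: x×2.86 + (z_c − 0 − x)×3.26
Column 2: 0.1935×0 + 2.503×0.913 + 22.52×2.87 + (z_c − 0.1935 − 25.023)×3.26
The z_c×3.26 term appears on both sides and cancels. Collect the known terms of each column as K = Σ(ρt)_known − 3.26 × (depth of known layers): K_1 = 0 − 3.26×0 = 0; K_2 = 66.917639 − 3.26×(0.1935 + 25.023) = −15.288151.
Balance: K_1 − x×(3.26 − 2.86) = K_2, so x = (K_1 − K_2)/(3.26 − 2.86) = 15.2882/0.4 = 38.2 km.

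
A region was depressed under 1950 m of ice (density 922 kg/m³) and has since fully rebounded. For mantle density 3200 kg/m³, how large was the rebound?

Removing the load lets mantle flow back in; uplift u satisfies ρ_ice t = ρ_m u.
u = t ρ_ice/ρ_m = 1950 m × 922/3200 = 562 m.

562 m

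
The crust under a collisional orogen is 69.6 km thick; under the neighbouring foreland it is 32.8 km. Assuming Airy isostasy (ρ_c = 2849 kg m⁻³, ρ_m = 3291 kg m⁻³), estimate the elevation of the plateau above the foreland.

Excess crust Δ = 69.6 km − 32.8 km = 36.8 km, split between elevation h and root r with h + r = Δ.
Airy balance ρ_c h = (ρ_m − ρ_c) r gives r = h ρ_c/(ρ_m − ρ_c), so h (1 + ρ_c/(ρ_m − ρ_c)) = Δ, i.e. h = Δ (ρ_m − ρ_c)/ρ_m.
h = 36.8 km × 442/3291 = 4.94 km.

4.94 km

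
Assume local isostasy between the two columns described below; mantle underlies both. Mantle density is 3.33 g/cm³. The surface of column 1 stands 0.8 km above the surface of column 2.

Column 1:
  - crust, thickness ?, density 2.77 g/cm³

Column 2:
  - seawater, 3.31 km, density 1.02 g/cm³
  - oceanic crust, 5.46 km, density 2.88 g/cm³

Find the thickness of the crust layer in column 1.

22.8 km

Take the compensation level at the base of the deeper column (depth z_c below the surface of column 1) and equate Σ ρ_i t_i down to z_c; mantle fills any gap and the z_c terms cancel.
Column 1: x×2.77 + (z_c − 0 − x)×3.33
Column 2: 0.8×0 + 3.31×1.02 + 5.46×2.88 + (z_c − 0.8 − 8.77)×3.33
The z_c×3.33 term appears on both sides and cancels. Collect the known terms of each column as K = Σ(ρt)_known − 3.33 × (depth of known layers): K_1 = 0 − 3.33×0 = 0; K_2 = 19.101 − 3.33×(0.8 + 8.77) = −12.7671.
Balance: K_1 − x×(3.33 − 2.77) = K_2, so x = (K_1 − K_2)/(3.33 − 2.77) = 12.7671/0.56 = 22.8 km.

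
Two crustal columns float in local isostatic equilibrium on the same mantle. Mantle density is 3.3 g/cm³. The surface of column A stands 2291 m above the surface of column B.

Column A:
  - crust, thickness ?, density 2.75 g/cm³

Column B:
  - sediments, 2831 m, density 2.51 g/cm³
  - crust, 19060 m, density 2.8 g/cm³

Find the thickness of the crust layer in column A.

Take the compensation level at the base of the deeper column (depth z_c below the surface of column A) and equate Σ ρ_i t_i down to z_c; mantle fills any gap and the z_c terms cancel.
Column A: x×2.75 + (z_c − 0 − x)×3.3
Column B: 2291×0 + 2831×2.51 + 19060×2.8 + (z_c − 2291 − 21891)×3.3
The z_c×3.3 term appears on both sides and cancels. Collect the known terms of each column as K = Σ(ρt)_known − 3.3 × (depth of known layers): K_A = 0 − 3.3×0 = 0; K_B = 60473.81 − 3.3×(2291 + 21891) = −19326.79.
Balance: K_A − x×(3.3 − 2.75) = K_B, so x = (K_A − K_B)/(3.3 − 2.75) = 19326.8/0.55 = 35100 m.

35100 m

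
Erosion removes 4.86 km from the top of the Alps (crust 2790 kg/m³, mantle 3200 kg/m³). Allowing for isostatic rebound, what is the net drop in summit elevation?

Rebound u = e ρ_c/ρ_m = 4.86 km × 2790/3200 = 4.237 km.
Net surface drop = e − u = 4.86 km − 4.237 km = e (ρ_m − ρ_c)/ρ_m = 0.623 km.

0.623 km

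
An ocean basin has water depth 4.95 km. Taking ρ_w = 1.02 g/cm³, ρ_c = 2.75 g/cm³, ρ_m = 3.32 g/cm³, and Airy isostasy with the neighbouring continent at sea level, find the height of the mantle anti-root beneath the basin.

15 km

By Archimedes' principle applied to the lithosphere: replacing crust with seawater at the top is compensated by replacing crust with mantle at the base: d (ρ_c − ρ_w) = a (ρ_m − ρ_c).
a = d (ρ_c − ρ_w)/(ρ_m − ρ_c) = 4.95 km × 1.73/0.57 = 15 km.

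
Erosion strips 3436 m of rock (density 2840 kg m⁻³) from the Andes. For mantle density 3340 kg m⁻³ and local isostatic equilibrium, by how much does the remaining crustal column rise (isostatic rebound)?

2920 m

Unloading: uplift u = e ρ_c/ρ_m = 3436 m × 2840/3340 = 2920 m.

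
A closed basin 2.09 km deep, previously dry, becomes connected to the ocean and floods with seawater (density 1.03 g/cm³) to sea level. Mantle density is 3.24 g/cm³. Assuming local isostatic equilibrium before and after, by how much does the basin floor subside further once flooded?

After flooding the water column is d + s deep. Its weight must equal the weight of mantle displaced by the extra subsidence s: (d + s) ρ_w = s ρ_m.
s = d ρ_w / (ρ_m − ρ_w) = 2.09 km × 1.03/(3.24 − 1.03) = 0.974 km.

0.974 km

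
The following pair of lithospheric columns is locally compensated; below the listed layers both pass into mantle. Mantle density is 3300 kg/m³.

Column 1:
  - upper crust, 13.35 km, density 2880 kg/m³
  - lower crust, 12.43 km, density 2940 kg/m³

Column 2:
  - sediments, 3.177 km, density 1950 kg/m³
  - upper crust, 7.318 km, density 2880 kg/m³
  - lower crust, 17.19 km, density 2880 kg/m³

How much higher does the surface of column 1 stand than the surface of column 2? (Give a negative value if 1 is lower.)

For any compensation level in the mantle, the mantle terms cancel and isostasy reduces to e = (Σt_1 − Σt_2) − (Σ(ρt)_1 − Σ(ρt)_2) / ρ_m.
Σt_1 = 25.78 km; Σt_2 = 27.685 km; Σ(ρt)_1 = 74992.2; Σ(ρt)_2 = 76778.19 (in km·kg/m³).
e = (25.78 − 27.685) − (74992.2 − 76778.19) / 3300 = −1.36 km.

−1.36 km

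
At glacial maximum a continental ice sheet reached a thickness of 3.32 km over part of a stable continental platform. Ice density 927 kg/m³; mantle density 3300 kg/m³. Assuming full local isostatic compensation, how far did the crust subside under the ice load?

0.933 km

By Archimedes' principle applied to the lithosphere: the ice load ρ_ice t is balanced by mantle displaced below, ρ_m s.
s = t ρ_ice / ρ_m = 3.32 km × 927/3300 = 0.933 km.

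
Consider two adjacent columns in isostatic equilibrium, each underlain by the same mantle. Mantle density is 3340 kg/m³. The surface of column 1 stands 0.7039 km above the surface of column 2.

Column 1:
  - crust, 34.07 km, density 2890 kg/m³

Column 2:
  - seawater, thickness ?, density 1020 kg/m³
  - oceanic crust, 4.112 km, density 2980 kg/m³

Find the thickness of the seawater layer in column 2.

4.96 km

Take the compensation level at the base of the deeper column (depth z_c below the surface of column 1) and equate Σ ρ_i t_i down to z_c; mantle fills any gap and the z_c terms cancel.
Column 1: 34.07×2890 + (z_c − 34.07)×3340
Column 2: 0.7039×0 + x×1020 + 4.112×2980 + (z_c − 0.7039 − 4.112 − x)×3340
The z_c×3340 term appears on both sides and cancels. Collect the known terms of each column as K = Σ(ρt)_known − 3340 × (depth of known layers): K_1 = 98462.3 − 3340×34.07 = −15331.5; K_2 = 12253.76 − 3340×(0.7039 + 4.112) = −3831.346.
Balance: K_1 = K_2 − x×(3340 − 1020), so x = (K_2 − K_1)/(3340 − 1020) = 11500.2/2320 = 4.96 km.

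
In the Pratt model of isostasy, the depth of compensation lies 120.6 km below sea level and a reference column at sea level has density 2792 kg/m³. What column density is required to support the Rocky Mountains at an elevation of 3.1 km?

Pratt balance: ρ_ref D = ρ (D + h).
ρ = ρ_ref D/(D + h) = 2792 × 120.6 km/(120.6 km + 3.1 km) = 2720 kg/m³.

2720 kg/m³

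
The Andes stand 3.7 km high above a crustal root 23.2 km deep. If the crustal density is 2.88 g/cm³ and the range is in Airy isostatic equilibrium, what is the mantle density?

3.34 g/cm³

Airy balance: ρ_c h = (ρ_m − ρ_c) r → ρ_m = ρ_c (1 + h/r).
ρ_m = 2.88 × (1 + 3.7 km/23.2 km) = 3.34 g/cm³.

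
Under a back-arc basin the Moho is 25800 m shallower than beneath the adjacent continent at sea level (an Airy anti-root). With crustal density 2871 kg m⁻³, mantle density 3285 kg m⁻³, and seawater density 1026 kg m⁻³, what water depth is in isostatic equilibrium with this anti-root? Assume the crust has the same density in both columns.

Replacing a thickness d of crust by seawater at the top must be balanced by replacing crust with mantle at the base: d (ρ_c − ρ_w) = a (ρ_m − ρ_c).
d = a (ρ_m − ρ_c)/(ρ_c − ρ_w) = 25800 m × 414/1845 = 5790 m.

5790 m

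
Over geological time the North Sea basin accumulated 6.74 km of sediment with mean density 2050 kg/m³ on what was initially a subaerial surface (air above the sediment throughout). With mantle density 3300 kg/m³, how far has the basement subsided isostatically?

4.19 km

Subaerial load: s = t ρ_sed / ρ_m = 6.74 km × 2050/3300 = 4.19 km.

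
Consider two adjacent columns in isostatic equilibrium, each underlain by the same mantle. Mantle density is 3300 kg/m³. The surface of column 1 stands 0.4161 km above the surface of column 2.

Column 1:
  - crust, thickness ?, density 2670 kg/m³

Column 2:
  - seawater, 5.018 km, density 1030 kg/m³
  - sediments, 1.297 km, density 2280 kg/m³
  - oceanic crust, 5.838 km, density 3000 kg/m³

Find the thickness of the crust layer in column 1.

25.1 km

Take the compensation level at the base of the deeper column (depth z_c below the surface of column 1) and equate Σ ρ_i t_i down to z_c; mantle fills any gap and the z_c terms cancel.
Column 1: x×2670 + (z_c − 0 − x)×3300
Column 2: 0.4161×0 + 5.018×1030 + 1.297×2280 + 5.838×3000 + (z_c − 0.4161 − 12.153)×3300
The z_c×3300 term appears on both sides and cancels. Collect the known terms of each column as K = Σ(ρt)_known − 3300 × (depth of known layers): K_1 = 0 − 3300×0 = 0; K_2 = 25639.7 − 3300×(0.4161 + 12.153) = −15838.33.
Balance: K_1 − x×(3300 − 2670) = K_2, so x = (K_1 − K_2)/(3300 − 2670) = 15838.3/630 = 25.1 km.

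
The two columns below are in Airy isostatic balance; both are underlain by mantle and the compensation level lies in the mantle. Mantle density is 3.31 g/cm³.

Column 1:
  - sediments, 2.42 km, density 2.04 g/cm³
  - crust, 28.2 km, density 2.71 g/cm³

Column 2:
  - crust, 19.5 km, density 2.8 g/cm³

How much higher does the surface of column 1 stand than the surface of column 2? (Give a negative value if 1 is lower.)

For any compensation level in the mantle, the mantle terms cancel and isostasy reduces to e = (Σt_1 − Σt_2) − (Σ(ρt)_1 − Σ(ρt)_2) / ρ_m.
Σt_1 = 30.62 km; Σt_2 = 19.5 km; Σ(ρt)_1 = 81.3588; Σ(ρt)_2 = 54.6 (in km·g/cm³).
e = (30.62 − 19.5) − (81.3588 − 54.6) / 3.31 = 3.04 km.

3.04 km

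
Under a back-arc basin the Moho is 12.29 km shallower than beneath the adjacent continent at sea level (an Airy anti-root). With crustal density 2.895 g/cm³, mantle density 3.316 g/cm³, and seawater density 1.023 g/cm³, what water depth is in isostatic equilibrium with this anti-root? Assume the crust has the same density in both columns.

Replacing a thickness d of crust by seawater at the top must be balanced by replacing crust with mantle at the base: d (ρ_c − ρ_w) = a (ρ_m − ρ_c).
d = a (ρ_m − ρ_c)/(ρ_c − ρ_w) = 12.29 km × 0.421/1.872 = 2.76 km.

2.76 km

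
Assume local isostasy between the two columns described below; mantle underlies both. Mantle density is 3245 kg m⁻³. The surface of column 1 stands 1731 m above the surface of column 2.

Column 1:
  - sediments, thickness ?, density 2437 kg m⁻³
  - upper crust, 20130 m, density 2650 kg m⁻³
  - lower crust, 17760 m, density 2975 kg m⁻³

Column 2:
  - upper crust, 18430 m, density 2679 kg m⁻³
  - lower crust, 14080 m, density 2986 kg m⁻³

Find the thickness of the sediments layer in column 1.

Take the compensation level at the base of the deeper column (depth z_c below the surface of column 1) and equate Σ ρ_i t_i down to z_c; mantle fills any gap and the z_c terms cancel.
Column 1: x×2437 + 20130×2650 + 17760×2975 + (z_c − 37890 − x)×3245
Column 2: 1731×0 + 18430×2679 + 14080×2986 + (z_c − 1731 − 32510)×3245
The z_c×3245 term appears on both sides and cancels. Collect the known terms of each column as K = Σ(ρt)_known − 3245 × (depth of known layers): K_1 = 106180500 − 3245×37890 = −16772550; K_2 = 91416850 − 3245×(1731 + 32510) = −19695195.
Balance: K_1 − x×(3245 − 2437) = K_2, so x = (K_1 − K_2)/(3245 − 2437) = 2922640/808 = 3620 m.

3620 m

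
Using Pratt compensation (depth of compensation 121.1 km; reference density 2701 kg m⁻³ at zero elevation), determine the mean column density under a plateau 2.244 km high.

Pratt balance: ρ_ref D = ρ (D + h).
ρ = ρ_ref D/(D + h) = 2701 × 121.1 km/(121.1 km + 2.244 km) = 2650 kg m⁻³.

2650 kg m⁻³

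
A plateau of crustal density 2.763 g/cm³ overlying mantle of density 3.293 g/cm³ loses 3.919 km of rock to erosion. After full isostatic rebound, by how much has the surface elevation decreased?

Rebound u = e ρ_c/ρ_m = 3.919 km × 2.763/3.293 = 3.288 km.
Net surface drop = e − u = 3.919 km − 3.288 km = e (ρ_m − ρ_c)/ρ_m = 0.631 km.

0.631 km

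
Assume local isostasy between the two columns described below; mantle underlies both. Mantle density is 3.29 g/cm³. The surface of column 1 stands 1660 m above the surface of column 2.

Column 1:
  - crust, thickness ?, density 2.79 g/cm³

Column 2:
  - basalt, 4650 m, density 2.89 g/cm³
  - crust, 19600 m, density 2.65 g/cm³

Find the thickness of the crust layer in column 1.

39700 m

Take the compensation level at the base of the deeper column (depth z_c below the surface of column 1) and equate Σ ρ_i t_i down to z_c; mantle fills any gap and the z_c terms cancel.
Column 1: x×2.79 + (z_c − 0 − x)×3.29
Column 2: 1660×0 + 4650×2.89 + 19600×2.65 + (z_c − 1660 − 24250)×3.29
The z_c×3.29 term appears on both sides and cancels. Collect the known terms of each column as K = Σ(ρt)_known − 3.29 × (depth of known layers): K_1 = 0 − 3.29×0 = 0; K_2 = 65378.5 − 3.29×(1660 + 24250) = −19865.4.
Balance: K_1 − x×(3.29 − 2.79) = K_2, so x = (K_1 − K_2)/(3.29 − 2.79) = 19865.4/0.5 = 39700 m.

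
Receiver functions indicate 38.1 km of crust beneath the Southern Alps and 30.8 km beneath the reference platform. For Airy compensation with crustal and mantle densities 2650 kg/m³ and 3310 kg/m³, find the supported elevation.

1.46 km

Excess crust Δ = 38.1 km − 30.8 km = 7.3 km, split between elevation h and root r with h + r = Δ.
Airy balance ρ_c h = (ρ_m − ρ_c) r gives r = h ρ_c/(ρ_m − ρ_c), so h (1 + ρ_c/(ρ_m − ρ_c)) = Δ, i.e. h = Δ (ρ_m − ρ_c)/ρ_m.
h = 7.3 km × 660/3310 = 1.46 km.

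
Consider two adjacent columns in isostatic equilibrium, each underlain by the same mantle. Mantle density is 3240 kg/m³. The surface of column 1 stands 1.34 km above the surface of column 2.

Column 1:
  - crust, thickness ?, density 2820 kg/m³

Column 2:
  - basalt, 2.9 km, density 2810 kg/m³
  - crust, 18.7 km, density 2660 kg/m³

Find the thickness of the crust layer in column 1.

39.1 km

Take the compensation level at the base of the deeper column (depth z_c below the surface of column 1) and equate Σ ρ_i t_i down to z_c; mantle fills any gap and the z_c terms cancel.
Column 1: x×2820 + (z_c − 0 − x)×3240
Column 2: 1.34×0 + 2.9×2810 + 18.7×2660 + (z_c − 1.34 − 21.6)×3240
The z_c×3240 term appears on both sides and cancels. Collect the known terms of each column as K = Σ(ρt)_known − 3240 × (depth of known layers): K_1 = 0 − 3240×0 = 0; K_2 = 57891 − 3240×(1.34 + 21.6) = −16434.6.
Balance: K_1 − x×(3240 − 2820) = K_2, so x = (K_1 − K_2)/(3240 − 2820) = 16434.6/420 = 39.1 km.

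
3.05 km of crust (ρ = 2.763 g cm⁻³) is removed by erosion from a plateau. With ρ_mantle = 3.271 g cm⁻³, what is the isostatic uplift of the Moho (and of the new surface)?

Unloading: uplift u = e ρ_c/ρ_m = 3.05 km × 2.763/3.271 = 2.58 km.

2.58 km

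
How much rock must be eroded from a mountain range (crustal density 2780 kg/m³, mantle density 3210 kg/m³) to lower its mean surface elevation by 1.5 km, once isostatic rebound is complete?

11.2 km

Net drop Δ = e − u = e − e ρ_c/ρ_m = e (ρ_m − ρ_c)/ρ_m.
e = Δ ρ_m/(ρ_m − ρ_c) = 1.5 km × 3210/430 = 11.2 km.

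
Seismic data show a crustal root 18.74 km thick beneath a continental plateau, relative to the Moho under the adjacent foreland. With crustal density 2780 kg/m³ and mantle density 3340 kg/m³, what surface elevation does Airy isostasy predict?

By Archimedes' principle applied to the lithosphere: ρ_c h = (ρ_m − ρ_c) r.
h = r (ρ_m − ρ_c) / ρ_c = 18.74 km × (3340 − 2780) / 2780 = 3.77 km.

3.77 km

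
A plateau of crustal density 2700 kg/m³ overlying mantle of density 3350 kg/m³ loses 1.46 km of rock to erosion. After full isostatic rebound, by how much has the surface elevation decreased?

Rebound u = e ρ_c/ρ_m = 1.46 km × 2700/3350 = 1.177 km.
Net surface drop = e − u = 1.46 km − 1.177 km = e (ρ_m − ρ_c)/ρ_m = 0.283 km.

0.283 km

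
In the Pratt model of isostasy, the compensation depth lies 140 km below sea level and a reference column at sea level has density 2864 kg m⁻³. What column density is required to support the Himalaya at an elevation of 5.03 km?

Pratt balance: ρ_ref D = ρ (D + h).
ρ = ρ_ref D/(D + h) = 2864 × 140 km/(140 km + 5.03 km) = 2760 kg m⁻³.

2760 kg m⁻³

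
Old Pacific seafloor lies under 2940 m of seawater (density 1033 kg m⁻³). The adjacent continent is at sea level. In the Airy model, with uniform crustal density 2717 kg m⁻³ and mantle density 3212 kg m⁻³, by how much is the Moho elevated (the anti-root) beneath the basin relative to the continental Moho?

Balancing pressure at the compensation depth: replacing crust with seawater at the top is compensated by replacing crust with mantle at the base: d (ρ_c − ρ_w) = a (ρ_m − ρ_c).
a = d (ρ_c − ρ_w)/(ρ_m − ρ_c) = 2940 m × 1684/495 = 10000 m.

10000 m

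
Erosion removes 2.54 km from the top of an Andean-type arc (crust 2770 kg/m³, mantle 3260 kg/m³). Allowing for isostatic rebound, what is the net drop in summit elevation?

Rebound u = e ρ_c/ρ_m = 2.54 km × 2770/3260 = 2.158 km.
Net surface drop = e − u = 2.54 km − 2.158 km = e (ρ_m − ρ_c)/ρ_m = 0.382 km.

0.382 km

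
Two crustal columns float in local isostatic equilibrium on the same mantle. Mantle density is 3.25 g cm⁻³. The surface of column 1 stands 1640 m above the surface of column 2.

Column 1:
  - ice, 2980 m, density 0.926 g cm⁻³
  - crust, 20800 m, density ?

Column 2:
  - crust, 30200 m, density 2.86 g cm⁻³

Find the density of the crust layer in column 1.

Take the compensation level at the base of the deeper column (depth z_c below the surface of column 1) and equate Σ ρ_i t_i down to z_c; mantle fills any gap and the z_c terms cancel.
Column 1: 2980×0.926 + 20800×ρ + (z_c − 23780)×3.25
Column 2: 1640×0 + 30200×2.86 + (z_c − 1640 − 30200)×3.25
The z_c×3.25 term appears on both sides and cancels. Collect the known terms of each column as K = Σ(ρt)_known − 3.25 × (depth of known layers): K_1 = 2759.48 − 3.25×23780 = −74525.52; K_2 = 86372 − 3.25×(1640 + 30200) = −17108.
Balance: K_1 + 20800×ρ = K_2, so ρ = (K_2 − K_1)/20800 = 57417.5/20800 = 2.76 g cm⁻³.

2.76 g cm⁻³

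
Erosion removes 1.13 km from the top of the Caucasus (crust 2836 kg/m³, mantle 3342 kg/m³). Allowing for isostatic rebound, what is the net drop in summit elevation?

0.171 km

Rebound u = e ρ_c/ρ_m = 1.13 km × 2836/3342 = 0.9589 km.
Net surface drop = e − u = 1.13 km − 0.9589 km = e (ρ_m − ρ_c)/ρ_m = 0.171 km.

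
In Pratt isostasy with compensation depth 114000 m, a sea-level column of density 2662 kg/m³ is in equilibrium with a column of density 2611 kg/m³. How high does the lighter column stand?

ρ_ref D = ρ (D + h) → h = D (ρ_ref − ρ)/ρ.
h = 114000 m × (2662 − 2611)/2611 = 2230 m.

2230 m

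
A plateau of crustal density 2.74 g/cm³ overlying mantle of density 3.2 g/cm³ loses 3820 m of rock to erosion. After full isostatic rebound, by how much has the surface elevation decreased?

549 m

Rebound u = e ρ_c/ρ_m = 3820 m × 2.74/3.2 = 3271 m.
Net surface drop = e − u = 3820 m − 3271 m = e (ρ_m − ρ_c)/ρ_m = 549 m.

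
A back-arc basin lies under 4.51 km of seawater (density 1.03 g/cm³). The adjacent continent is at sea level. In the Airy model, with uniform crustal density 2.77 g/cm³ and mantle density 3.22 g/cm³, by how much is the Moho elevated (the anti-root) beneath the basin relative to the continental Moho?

17.4 km

Balancing pressure at the compensation depth: replacing crust with seawater at the top is compensated by replacing crust with mantle at the base: d (ρ_c − ρ_w) = a (ρ_m − ρ_c).
a = d (ρ_c − ρ_w)/(ρ_m − ρ_c) = 4.51 km × 1.74/0.45 = 17.4 km.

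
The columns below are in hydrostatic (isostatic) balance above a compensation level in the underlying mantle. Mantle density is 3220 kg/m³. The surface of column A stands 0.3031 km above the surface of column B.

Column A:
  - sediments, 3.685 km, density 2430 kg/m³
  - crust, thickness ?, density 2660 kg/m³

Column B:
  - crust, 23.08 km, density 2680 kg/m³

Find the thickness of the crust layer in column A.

Take the compensation level at the base of the deeper column (depth z_c below the surface of column A) and equate Σ ρ_i t_i down to z_c; mantle fills any gap and the z_c terms cancel.
Column A: 3.685×2430 + x×2660 + (z_c − 3.685 − x)×3220
Column B: 0.3031×0 + 23.08×2680 + (z_c − 0.3031 − 23.08)×3220
The z_c×3220 term appears on both sides and cancels. Collect the known terms of each column as K = Σ(ρt)_known − 3220 × (depth of known layers): K_A = 8954.55 − 3220×3.685 = −2911.15; K_B = 61854.4 − 3220×(0.3031 + 23.08) = −13439.182.
Balance: K_A − x×(3220 − 2660) = K_B, so x = (K_A − K_B)/(3220 − 2660) = 10528/560 = 18.8 km.

18.8 km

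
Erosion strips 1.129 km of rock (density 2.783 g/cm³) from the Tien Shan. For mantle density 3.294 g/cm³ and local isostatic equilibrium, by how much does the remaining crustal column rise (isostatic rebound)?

0.954 km

Unloading: uplift u = e ρ_c/ρ_m = 1.129 km × 2.783/3.294 = 0.954 km.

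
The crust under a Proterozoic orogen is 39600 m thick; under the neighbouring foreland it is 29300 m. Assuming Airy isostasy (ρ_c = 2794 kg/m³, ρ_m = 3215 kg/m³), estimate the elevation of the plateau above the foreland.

Excess crust Δ = 39600 m − 29300 m = 10300 m, split between elevation h and root r with h + r = Δ.
Airy balance ρ_c h = (ρ_m − ρ_c) r gives r = h ρ_c/(ρ_m − ρ_c), so h (1 + ρ_c/(ρ_m − ρ_c)) = Δ, i.e. h = Δ (ρ_m − ρ_c)/ρ_m.
h = 10300 m × 421/3215 = 1350 m.

1350 m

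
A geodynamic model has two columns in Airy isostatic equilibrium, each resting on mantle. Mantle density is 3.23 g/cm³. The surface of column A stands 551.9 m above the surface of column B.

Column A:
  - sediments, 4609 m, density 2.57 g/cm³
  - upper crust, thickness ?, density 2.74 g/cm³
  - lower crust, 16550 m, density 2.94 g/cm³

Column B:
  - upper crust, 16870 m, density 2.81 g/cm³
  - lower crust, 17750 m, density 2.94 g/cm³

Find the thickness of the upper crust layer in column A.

12600 m

Take the compensation level at the base of the deeper column (depth z_c below the surface of column A) and equate Σ ρ_i t_i down to z_c; mantle fills any gap and the z_c terms cancel.
Column A: 4609×2.57 + x×2.74 + 16550×2.94 + (z_c − 21159 − x)×3.23
Column B: 551.9×0 + 16870×2.81 + 17750×2.94 + (z_c − 551.9 − 34620)×3.23
The z_c×3.23 term appears on both sides and cancels. Collect the known terms of each column as K = Σ(ρt)_known − 3.23 × (depth of known layers): K_A = 60502.13 − 3.23×21159 = −7841.44; K_B = 99589.7 − 3.23×(551.9 + 34620) = −14015.537.
Balance: K_A − x×(3.23 − 2.74) = K_B, so x = (K_A − K_B)/(3.23 − 2.74) = 6174.1/0.49 = 12600 m.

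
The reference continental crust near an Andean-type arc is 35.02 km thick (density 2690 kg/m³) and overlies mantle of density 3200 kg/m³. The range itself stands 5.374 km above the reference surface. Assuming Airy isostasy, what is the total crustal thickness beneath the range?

Root depth r = h ρ_c / (ρ_m − ρ_c) = 5.374 km × 2690 / 510 = 28.35 km.
Total thickness = T + h + r = 35.02 km + 5.374 km + 28.35 km = 68.7 km.

68.7 km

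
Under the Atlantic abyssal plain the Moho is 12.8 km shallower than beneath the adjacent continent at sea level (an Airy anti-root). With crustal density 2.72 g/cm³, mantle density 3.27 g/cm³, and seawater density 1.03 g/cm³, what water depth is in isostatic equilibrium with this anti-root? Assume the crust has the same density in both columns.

Replacing a thickness d of crust by seawater at the top must be balanced by replacing crust with mantle at the base: d (ρ_c − ρ_w) = a (ρ_m − ρ_c).
d = a (ρ_m − ρ_c)/(ρ_c − ρ_w) = 12.8 km × 0.55/1.69 = 4.17 km.

4.17 km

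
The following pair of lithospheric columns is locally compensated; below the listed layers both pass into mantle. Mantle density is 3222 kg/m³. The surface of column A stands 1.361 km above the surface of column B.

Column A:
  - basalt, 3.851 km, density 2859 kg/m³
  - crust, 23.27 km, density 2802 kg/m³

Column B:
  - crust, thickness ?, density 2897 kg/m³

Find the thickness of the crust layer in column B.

Take the compensation level at the base of the deeper column (depth z_c below the surface of column A) and equate Σ ρ_i t_i down to z_c; mantle fills any gap and the z_c terms cancel.
Column A: 3.851×2859 + 23.27×2802 + (z_c − 27.121)×3222
Column B: 1.361×0 + x×2897 + (z_c − 1.361 − 0 − x)×3222
The z_c×3222 term appears on both sides and cancels. Collect the known terms of each column as K = Σ(ρt)_known − 3222 × (depth of known layers): K_A = 76212.549 − 3222×27.121 = −11171.313; K_B = 0 − 3222×(1.361 + 0) = −4385.142.
Balance: K_A = K_B − x×(3222 − 2897), so x = (K_B − K_A)/(3222 − 2897) = 6786.17/325 = 20.9 km.

20.9 km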